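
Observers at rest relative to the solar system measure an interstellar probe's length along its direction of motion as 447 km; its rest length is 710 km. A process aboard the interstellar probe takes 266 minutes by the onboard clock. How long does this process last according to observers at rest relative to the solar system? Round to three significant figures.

423 minutes

Length contraction gives γ = L₀/L = 710/447 = 1.58837.
Δt = γΔτ = 1.58837 × 266 = 423 minutes.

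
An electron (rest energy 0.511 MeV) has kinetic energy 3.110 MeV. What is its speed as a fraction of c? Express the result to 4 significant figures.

0.9900c

γ = 1 + K/(mc²) = 1 + 3.110/0.511 = 7.0861.
β = √(1 − 1/γ²) = √(1 − 0.0199152) = √0.9800848 = 0.9900.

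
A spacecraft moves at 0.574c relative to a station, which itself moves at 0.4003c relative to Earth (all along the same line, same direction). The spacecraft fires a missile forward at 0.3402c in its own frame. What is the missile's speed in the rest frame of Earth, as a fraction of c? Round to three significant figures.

Apply u = (u'+v)/(1+u'v) twice. Missile in the station frame: (0.3402+0.574)/(1+0.3402·0.574) = 0.9142/1.1952748 = 0.76485c.
That velocity, transformed to the rest frame of Earth: (0.76485+0.4003)/(1+0.76485·0.4003) = 1.16515/1.306169455 = 0.89204c.

0.892c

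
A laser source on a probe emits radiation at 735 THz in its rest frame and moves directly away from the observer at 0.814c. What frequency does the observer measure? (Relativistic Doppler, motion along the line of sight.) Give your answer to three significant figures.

Relativistic Doppler (source moving away): f_obs = f_src · √((1−β)/(1+β)).
With β = 0.814: factor = √(0.186/1.814) = 0.32021.
f_obs = 735 × 0.32021 = 235 THz.

235 THz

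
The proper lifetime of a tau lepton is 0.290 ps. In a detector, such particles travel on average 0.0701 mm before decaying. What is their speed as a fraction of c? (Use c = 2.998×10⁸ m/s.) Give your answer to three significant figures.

0.628c

d = βγcτ ⇒ βγ = d/(cτ) = 7.010×10^-5 m / (8.6942×10^-5 m) = 0.80628.
β = (βγ)/√(1+(βγ)²) = 0.80628/√1.650087 = 0.628.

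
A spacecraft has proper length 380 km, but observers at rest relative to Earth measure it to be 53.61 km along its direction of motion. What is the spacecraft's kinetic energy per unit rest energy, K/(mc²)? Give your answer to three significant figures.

From L = L₀/γ: γ = 380/53.61 = 7.08823.
K/(mc²) = γ − 1 = 7.08823 − 1 = 6.09.

6.09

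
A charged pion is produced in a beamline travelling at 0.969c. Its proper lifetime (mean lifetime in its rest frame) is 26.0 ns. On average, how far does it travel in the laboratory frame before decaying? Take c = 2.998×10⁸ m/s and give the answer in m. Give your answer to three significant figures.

Lorentz factor: γ = (1 − 0.938961)^(−1/2) = 4.0476.
Lab-frame lifetime: Δt = γτ = 4.0476 × 26.0 ns = 105.24 ns.
Distance: d = vΔt = 0.969 × 2.998×10⁸ m/s × 1.0524×10^-7 s = 30.6 m.

30.6 m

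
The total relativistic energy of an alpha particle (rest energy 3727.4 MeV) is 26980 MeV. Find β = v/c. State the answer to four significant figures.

0.9904

γ = E/(mc²) = 26980/3727.4 = 7.2383.
β = √(1 − 1/γ²) = √(1 − 0.0190865) = √0.9809135 = 0.9904.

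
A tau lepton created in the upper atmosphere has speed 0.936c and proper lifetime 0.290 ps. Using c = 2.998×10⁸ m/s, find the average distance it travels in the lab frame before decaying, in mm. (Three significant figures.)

0.231 mm

γ = 1/√(1 − β²) = 1/√(1 − 0.876096) = 1/√0.123904 = 1/0.352 = 2.8409.
Lab-frame lifetime: Δt = γτ = 2.8409 × 0.290 ps = 0.82386 ps.
Distance: d = vΔt = 0.936 × 2.998×10⁸ m/s × 8.2386×10^-13 s = 2.31×10^-4 m = 0.231 mm.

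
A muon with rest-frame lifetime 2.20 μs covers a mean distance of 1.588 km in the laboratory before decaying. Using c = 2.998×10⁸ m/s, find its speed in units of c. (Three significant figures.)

0.924c

Let x = d/(cτ) = 1588 m / (2.998×10⁸ m/s × 2.200×10^-6 s) = 2.4077. Since d = βγcτ, x = βγ = β/√(1−β²).
Solving: β² = x²/(1+x²) = 5.79702/6.79702 = 0.852877, so β = 0.924.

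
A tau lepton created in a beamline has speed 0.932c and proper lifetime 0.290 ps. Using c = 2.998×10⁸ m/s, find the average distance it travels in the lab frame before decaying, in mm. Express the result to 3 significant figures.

β² = 0.868624, so γ = 1/√0.131376 = 2.7589.
Lab-frame lifetime: Δt = γτ = 2.7589 × 0.290 ps = 0.80008 ps.
Distance: d = vΔt = 0.932 × 2.998×10⁸ m/s × 8.0008×10^-13 s = 2.24×10^-4 m = 0.224 mm.

0.224 mm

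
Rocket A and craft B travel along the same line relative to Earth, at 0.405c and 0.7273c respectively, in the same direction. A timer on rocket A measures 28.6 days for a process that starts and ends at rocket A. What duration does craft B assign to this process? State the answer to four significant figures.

The velocity of rocket A relative to craft B is (0.405 − 0.7273)c / (1 − 0.405×0.7273) = −0.45688c; relative speed 0.45688c.
At |u| = 0.45688c, γ = (1 − 0.208739)^(−1/2) = 1.1242.
Rocket A's interval is proper; time dilation gives Δt_B = γΔτ = 1.1242 × 28.6 days = 32.15 days.

32.15 days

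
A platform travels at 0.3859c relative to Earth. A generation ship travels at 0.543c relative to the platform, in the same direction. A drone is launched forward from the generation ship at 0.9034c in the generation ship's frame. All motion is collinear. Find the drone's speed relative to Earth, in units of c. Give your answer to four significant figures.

0.9868c

Apply u = (u'+v)/(1+u'v) twice. Drone in the platform frame: (0.9034+0.543)/(1+0.9034·0.543) = 1.4464/1.4905462 = 0.97038c.
That velocity, transformed to the rest frame of Earth: (0.97038+0.3859)/(1+0.97038·0.3859) = 1.35628/1.374469642 = 0.98677c.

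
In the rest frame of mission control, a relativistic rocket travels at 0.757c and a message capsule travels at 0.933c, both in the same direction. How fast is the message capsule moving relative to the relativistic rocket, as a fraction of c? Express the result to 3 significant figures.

0.599c

Transform to the relativistic rocket's frame: u' = (u − v)/(1 − uv/c²).
u' = (0.933 − 0.757)/(1 − 0.933×0.757) = 0.176/0.293719 = 0.59921.
Speed in the relativistic rocket's frame: 0.599c (in the same direction).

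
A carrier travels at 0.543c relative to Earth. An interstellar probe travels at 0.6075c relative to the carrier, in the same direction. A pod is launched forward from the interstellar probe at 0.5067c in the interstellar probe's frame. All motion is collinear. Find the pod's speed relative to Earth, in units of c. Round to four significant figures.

Compose velocities in two stages. Stage 1 (into S'): u₁ = (0.5067+0.6075)/(1+0.5067×0.6075) = 0.85195.
Stage 2 (into S): u = (0.85195+0.543)/(1+0.85195×0.543) = 0.95374, so the speed is 0.9537c.

0.9537c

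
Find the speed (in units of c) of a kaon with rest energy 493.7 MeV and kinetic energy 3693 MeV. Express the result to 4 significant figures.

K = (γ−1)mc², so γ = 1 + 3693/493.7 = 8.4803.
Then v/c = √(1 − γ⁻²) = √(1 − 0.0139052) = √0.9860948 = 0.9930.

0.9930c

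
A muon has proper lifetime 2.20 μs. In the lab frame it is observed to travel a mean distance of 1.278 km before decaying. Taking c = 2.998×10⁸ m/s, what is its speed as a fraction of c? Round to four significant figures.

0.8886c

d = βγcτ ⇒ βγ = d/(cτ) = 1278 m / (659.56 m) = 1.9377.
β = (βγ)/√(1+(βγ)²) = 1.9377/√4.75468 = 0.8886.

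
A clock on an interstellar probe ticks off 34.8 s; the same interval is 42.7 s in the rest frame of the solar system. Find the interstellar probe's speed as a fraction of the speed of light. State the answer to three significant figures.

0.579c

γ = Δt/Δτ = 42.7/34.8 = 1.227.
β = √(1 − 1/γ²) = √(1 − 0.664218) = √0.335782 = 0.579.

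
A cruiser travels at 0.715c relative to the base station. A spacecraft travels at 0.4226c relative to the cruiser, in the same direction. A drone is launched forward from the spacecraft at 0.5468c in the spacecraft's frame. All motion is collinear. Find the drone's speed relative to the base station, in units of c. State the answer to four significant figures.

0.9612c

Apply u = (u'+v)/(1+u'v) twice. Drone in the cruiser frame: (0.5468+0.4226)/(1+0.5468·0.4226) = 0.9694/1.23107768 = 0.78744c.
That velocity, transformed to the rest frame of the base station: (0.78744+0.715)/(1+0.78744·0.715) = 1.50244/1.5630196 = 0.96124c.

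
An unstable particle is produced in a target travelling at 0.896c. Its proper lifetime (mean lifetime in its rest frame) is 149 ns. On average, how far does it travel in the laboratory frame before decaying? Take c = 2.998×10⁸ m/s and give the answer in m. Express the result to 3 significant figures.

With β = 0.896, γ = 1/√(1 − 0.896²) = 1/√0.197184 = 2.252.
Lab-frame lifetime: Δt = γτ = 2.252 × 149 ns = 335.55 ns.
Distance: d = vΔt = 0.896 × 2.998×10⁸ m/s × 3.3555×10^-7 s = 90.1 m.

90.1 m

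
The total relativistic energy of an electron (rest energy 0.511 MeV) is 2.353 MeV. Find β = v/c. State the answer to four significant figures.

0.9761

Total energy E = γmc² gives γ = 2.353/0.511 = 4.6047.
Hence β = √(1 − 1/γ²) = √(1 − 0.0471626) = √0.9528374 = 0.9761.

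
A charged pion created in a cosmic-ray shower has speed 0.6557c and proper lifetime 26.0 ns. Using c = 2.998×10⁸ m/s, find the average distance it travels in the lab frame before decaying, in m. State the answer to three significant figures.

β² = 0.42994249, so γ = 1/√0.57005751 = 1.3245.
Lab-frame lifetime: Δt = γτ = 1.3245 × 26.0 ns = 34.437 ns.
Distance: d = vΔt = 0.6557 × 2.998×10⁸ m/s × 3.4437×10^-8 s = 6.77 m.

6.77 m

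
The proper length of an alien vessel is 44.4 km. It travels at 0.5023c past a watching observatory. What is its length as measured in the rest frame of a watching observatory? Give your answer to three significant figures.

38.4 km

β² = 0.25230529, so γ = 1/√0.74769471 = 1.1565.
Length contraction: L = L₀/γ = 44.4/1.1565 = 38.4 km.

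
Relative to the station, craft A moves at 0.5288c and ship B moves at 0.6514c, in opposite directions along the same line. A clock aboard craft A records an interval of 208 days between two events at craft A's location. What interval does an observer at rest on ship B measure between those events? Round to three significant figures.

The velocity of craft A relative to ship B is (0.5288 + 0.6514)c / (1 + 0.5288×0.6514) = 0.87782c; relative speed 0.87782c.
At |u| = 0.87782c, γ = (1 − 0.770568)^(−1/2) = 2.0877.
The clock on craft A records proper time, so ship B measures Δt = γΔτ = 2.0877 × 208 = 434 days.

434 days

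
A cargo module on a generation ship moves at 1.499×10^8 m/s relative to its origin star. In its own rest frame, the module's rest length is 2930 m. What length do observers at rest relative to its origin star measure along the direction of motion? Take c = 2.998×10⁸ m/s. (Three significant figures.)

β = v/c = (1.499×10^8 m/s)/(2.998×10⁸ m/s) = 0.5.
With β = 0.5, γ = 1/√(1 − 0.5²) = 1/√0.75 = 1.1547.
Length contraction: L = L₀/γ = 2930/1.1547 = 2540 m.

2540 m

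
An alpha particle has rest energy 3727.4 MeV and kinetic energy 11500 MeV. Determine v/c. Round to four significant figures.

0.9696

γ = 1 + K/(mc²) = 1 + 11500/3727.4 = 4.0853.
β = √(1 − 1/γ²) = √(1 − 0.0599173) = √0.9400827 = 0.9696.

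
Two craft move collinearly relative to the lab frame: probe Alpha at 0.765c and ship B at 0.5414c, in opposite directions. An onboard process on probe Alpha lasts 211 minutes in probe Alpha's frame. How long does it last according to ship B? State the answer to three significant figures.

551 minutes

The velocity of probe Alpha relative to ship B is (0.765 + 0.5414)c / (1 + 0.765×0.5414) = 0.92379c; relative speed 0.92379c.
At |u| = 0.92379c, γ = (1 − 0.853388)^(−1/2) = 2.6117.
Probe Alpha's interval is proper; time dilation gives Δt_B = γΔτ = 2.6117 × 211 minutes = 551 minutes.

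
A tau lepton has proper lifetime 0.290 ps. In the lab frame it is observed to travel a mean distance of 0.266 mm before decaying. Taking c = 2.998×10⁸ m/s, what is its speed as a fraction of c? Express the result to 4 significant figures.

Lab distance = (lab lifetime)·v = γτ·βc, so βγ = d/(cτ) = 2.660×10^-4/(2.998×10⁸ × 2.900×10^-13) = 3.0595.
With βγ = 3.0595: γ² = 1 + (βγ)² = 10.36054, and β = (βγ)/γ = 3.0595/3.21878 = 0.9505.

0.9505c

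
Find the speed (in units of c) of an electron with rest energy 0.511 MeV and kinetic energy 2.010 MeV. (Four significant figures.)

0.9792c

K = (γ−1)mc², so γ = 1 + 2.010/0.511 = 4.9335.
Then v/c = √(1 − γ⁻²) = √(1 − 0.0410856) = √0.9589144 = 0.9792.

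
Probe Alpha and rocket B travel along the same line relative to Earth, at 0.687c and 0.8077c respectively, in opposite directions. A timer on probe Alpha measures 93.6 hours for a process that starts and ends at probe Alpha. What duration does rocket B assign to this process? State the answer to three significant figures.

340 hours

Speed of probe Alpha in rocket B's frame: u = (v_A + v_B)/(1 + v_A v_B/c²) = (0.687 + 0.8077)/(1 + 0.687×0.8077) = 1.4947/1.5548899 = 0.96129; |u| = 0.96129c.
At |u| = 0.96129c, γ = (1 − 0.924078)^(−1/2) = 3.6292.
Probe Alpha's interval is proper; time dilation gives Δt_B = γΔτ = 3.6292 × 93.6 hours = 340 hours.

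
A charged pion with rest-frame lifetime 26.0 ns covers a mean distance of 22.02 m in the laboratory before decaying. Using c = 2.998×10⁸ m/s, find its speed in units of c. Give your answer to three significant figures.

0.943c

Let x = d/(cτ) = 22.02 m / (2.998×10⁸ m/s × 2.600×10^-8 s) = 2.825. Since d = βγcτ, x = βγ = β/√(1−β²).
Solving: β² = x²/(1+x²) = 7.98063/8.98063 = 0.888649, so β = 0.943.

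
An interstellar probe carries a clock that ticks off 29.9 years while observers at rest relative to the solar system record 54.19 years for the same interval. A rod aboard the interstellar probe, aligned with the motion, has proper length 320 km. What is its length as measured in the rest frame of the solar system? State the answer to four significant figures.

176.6 km

The time-dilation ratio gives γ = 54.19/29.9 = 1.81237.
The rod contracts by the same γ: 320 km / 1.81237 = 176.6 km.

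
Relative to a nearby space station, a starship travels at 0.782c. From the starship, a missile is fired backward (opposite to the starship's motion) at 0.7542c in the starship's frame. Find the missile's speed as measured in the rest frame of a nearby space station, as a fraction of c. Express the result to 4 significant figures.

0.06777c

Relativistic velocity addition: u = (u' + v)/(1 + u'v/c²), with u' = −0.7542c and v = 0.782c.
Numerator: −0.7542 + 0.782 = 0.0278. Denominator: 1 + (−0.7542)(0.782) = 0.4102156.
u = 0.0278/0.4102156 = 0.067769, so the speed is 0.06777c.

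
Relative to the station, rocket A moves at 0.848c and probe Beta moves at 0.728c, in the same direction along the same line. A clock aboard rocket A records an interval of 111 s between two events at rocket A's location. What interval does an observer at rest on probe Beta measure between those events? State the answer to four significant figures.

116.9 s

Transform rocket A's velocity into probe Beta's frame: (0.848 − 0.728)/(1 − 0.848·0.728) = 0.12/0.382656, so the relative speed is 0.3136c.
At |u| = 0.3136c, γ = (1 − 0.098345)^(−1/2) = 1.0531.
The clock on rocket A records proper time, so probe Beta measures Δt = γΔτ = 1.0531 × 111 = 116.9 s.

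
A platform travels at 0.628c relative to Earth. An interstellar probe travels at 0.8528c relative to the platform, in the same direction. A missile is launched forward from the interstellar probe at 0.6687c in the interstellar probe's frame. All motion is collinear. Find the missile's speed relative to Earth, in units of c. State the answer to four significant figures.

Compose velocities in two stages. Stage 1 (into S'): u₁ = (0.6687+0.8528)/(1+0.6687×0.8528) = 0.96894.
Stage 2 (into S): u = (0.96894+0.628)/(1+0.96894×0.628) = 0.99282, so the speed is 0.9928c.

0.9928c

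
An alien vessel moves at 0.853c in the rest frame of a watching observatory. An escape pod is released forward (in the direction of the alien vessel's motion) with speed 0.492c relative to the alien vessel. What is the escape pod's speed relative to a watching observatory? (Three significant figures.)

0.947c

Relativistic velocity addition: u = (u' + v)/(1 + u'v/c²), with u' = 0.492c and v = 0.853c.
Numerator: 0.492 + 0.853 = 1.345. Denominator: 1 + (0.492)(0.853) = 1.419676.
u = 1.345/1.419676 = 0.9474, so the speed is 0.947c.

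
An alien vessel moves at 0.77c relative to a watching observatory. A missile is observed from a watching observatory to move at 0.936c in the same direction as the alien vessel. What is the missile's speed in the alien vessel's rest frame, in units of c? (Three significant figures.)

0.594c

Transform to the alien vessel's frame: u' = (u − v)/(1 − uv/c²).
u' = (0.936 − 0.77)/(1 − 0.936×0.77) = 0.166/0.27928 = 0.59439.
Speed in the alien vessel's frame: 0.594c (in the same direction).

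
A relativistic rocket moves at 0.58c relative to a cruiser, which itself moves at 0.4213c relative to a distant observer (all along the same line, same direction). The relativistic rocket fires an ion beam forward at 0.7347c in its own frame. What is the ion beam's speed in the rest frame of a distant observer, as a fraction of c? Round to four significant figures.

0.9674c

Compose velocities in two stages. Stage 1 (into S'): u₁ = (0.7347+0.58)/(1+0.7347×0.58) = 0.92187.
Stage 2 (into S): u = (0.92187+0.4213)/(1+0.92187×0.4213) = 0.96743, so the speed is 0.9674c.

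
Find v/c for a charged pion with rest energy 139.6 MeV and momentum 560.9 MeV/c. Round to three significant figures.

pc/(mc²) = 560.9/139.6 = 4.0179 = βγ = β/√(1−β²).
So β² = x²/(1 + x²) with x = 4.0179: x² = 16.1435, β² = 16.1435/17.1435 = 0.941669, β = 0.970.

0.970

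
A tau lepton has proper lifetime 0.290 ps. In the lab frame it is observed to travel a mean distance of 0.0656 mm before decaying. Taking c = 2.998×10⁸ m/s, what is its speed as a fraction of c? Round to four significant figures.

0.6023c

Lab distance = (lab lifetime)·v = γτ·βc, so βγ = d/(cτ) = 6.560×10^-5/(2.998×10⁸ × 2.900×10^-13) = 0.75453.
With βγ = 0.75453: γ² = 1 + (βγ)² = 1.569316, and β = (βγ)/γ = 0.75453/1.25272 = 0.6023.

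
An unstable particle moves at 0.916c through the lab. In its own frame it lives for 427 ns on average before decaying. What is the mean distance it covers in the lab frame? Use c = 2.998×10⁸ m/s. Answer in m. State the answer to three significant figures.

With β = 0.916, γ = 1/√(1 − 0.916²) = 1/√0.160944 = 2.4927.
Lab-frame lifetime: Δt = γτ = 2.4927 × 427 ns = 1064.4 ns.
Distance: d = vΔt = 0.916 × 2.998×10⁸ m/s × 1.0644×10^-6 s = 292 m.

292 m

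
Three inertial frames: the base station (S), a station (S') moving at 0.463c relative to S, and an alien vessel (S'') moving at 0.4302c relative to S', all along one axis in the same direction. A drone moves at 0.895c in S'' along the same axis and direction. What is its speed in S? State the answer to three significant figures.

Apply u = (u'+v)/(1+u'v) twice. Drone in the station frame: (0.895+0.4302)/(1+0.895·0.4302) = 1.3252/1.385029 = 0.9568c.
That velocity, transformed to the rest frame of the base station: (0.9568+0.463)/(1+0.9568·0.463) = 1.4198/1.4429984 = 0.98392c.

0.984c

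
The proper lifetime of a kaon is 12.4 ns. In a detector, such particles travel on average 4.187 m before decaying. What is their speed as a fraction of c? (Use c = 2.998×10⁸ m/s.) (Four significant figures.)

d = βγcτ ⇒ βγ = d/(cτ) = 4.187 m / (3.71752 m) = 1.1263.
β = (βγ)/√(1+(βγ)²) = 1.1263/√2.26855 = 0.7478.

0.7478c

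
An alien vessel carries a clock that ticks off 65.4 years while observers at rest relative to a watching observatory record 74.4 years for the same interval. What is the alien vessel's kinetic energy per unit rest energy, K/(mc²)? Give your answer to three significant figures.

0.138

γ = Δt/Δτ = 74.4/65.4 = 1.13761.
Since K = (γ−1)mc², K/(mc²) = 1.13761 − 1 = 0.138.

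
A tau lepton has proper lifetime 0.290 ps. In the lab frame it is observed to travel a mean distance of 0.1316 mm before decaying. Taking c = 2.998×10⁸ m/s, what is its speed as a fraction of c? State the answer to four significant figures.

0.8344c

Lab distance = (lab lifetime)·v = γτ·βc, so βγ = d/(cτ) = 1.316×10^-4/(2.998×10⁸ × 2.900×10^-13) = 1.5137.
With βγ = 1.5137: γ² = 1 + (βγ)² = 3.29129, and β = (βγ)/γ = 1.5137/1.81419 = 0.8344.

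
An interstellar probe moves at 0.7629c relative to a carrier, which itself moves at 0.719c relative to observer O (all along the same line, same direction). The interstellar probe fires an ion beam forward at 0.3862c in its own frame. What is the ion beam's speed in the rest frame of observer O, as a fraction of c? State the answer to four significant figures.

0.9807c

First combine the ion beam and interstellar probe (S''→S'): u₁ = (0.3862 + 0.7629)/(1 + 0.3862×0.7629) = 1.1491/1.29463198 = 0.88759.
Then combine with the carrier (S'→S): u = (0.88759 + 0.719)/(1 + 0.88759×0.719) = 1.60659/1.63817721 = 0.98072.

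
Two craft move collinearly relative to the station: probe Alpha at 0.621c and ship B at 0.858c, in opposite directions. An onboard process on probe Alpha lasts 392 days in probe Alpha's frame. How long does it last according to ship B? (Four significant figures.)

Speed of probe Alpha in ship B's frame: u = (v_A + v_B)/(1 + v_A v_B/c²) = (0.621 + 0.858)/(1 + 0.621×0.858) = 1.479/1.532818 = 0.96489; |u| = 0.96489c.
γ for this relative speed: γ = 1/√(1 − 0.931013) = 3.8073.
Probe Alpha's interval is proper; time dilation gives Δt_B = γΔτ = 3.8073 × 392 days = 1492 days.

1492 days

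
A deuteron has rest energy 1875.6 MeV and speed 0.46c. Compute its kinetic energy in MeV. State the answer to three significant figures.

With β = 0.46, γ = 1/√(1 − 0.46²) = 1/√0.7884 = 1.12623.
Kinetic energy: K = (γ − 1)mc² = (1.12623 − 1) × 1875.6 MeV = 0.12623 × 1875.6 = 237 MeV.

237 MeV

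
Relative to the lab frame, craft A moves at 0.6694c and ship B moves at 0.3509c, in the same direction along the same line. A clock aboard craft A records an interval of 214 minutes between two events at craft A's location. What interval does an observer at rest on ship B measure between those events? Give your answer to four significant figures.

235.4 minutes

The velocity of craft A relative to ship B is (0.6694 − 0.3509)c / (1 − 0.6694×0.3509) = 0.41628c; relative speed 0.41628c.
At |u| = 0.41628c, γ = (1 − 0.173289)^(−1/2) = 1.0998.
Craft A's interval is proper; time dilation gives Δt_B = γΔτ = 1.0998 × 214 minutes = 235.4 minutes.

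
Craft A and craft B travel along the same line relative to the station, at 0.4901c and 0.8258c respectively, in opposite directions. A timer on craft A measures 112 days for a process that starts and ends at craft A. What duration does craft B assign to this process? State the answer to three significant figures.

320 days

The velocity of craft A relative to craft B is (0.4901 + 0.8258)c / (1 + 0.4901×0.8258) = 0.93677c; relative speed 0.93677c.
γ for this relative speed: γ = 1/√(1 − 0.877538) = 2.8576.
The clock on craft A records proper time, so craft B measures Δt = γΔτ = 2.8576 × 112 = 320 days.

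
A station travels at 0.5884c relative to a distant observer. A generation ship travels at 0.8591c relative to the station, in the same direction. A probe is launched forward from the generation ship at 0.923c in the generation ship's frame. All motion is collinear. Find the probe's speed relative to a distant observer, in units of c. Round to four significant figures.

0.9984c

First combine the probe and generation ship (S''→S'): u₁ = (0.923 + 0.8591)/(1 + 0.923×0.8591) = 1.7821/1.7929493 = 0.99395.
Then combine with the station (S'→S): u = (0.99395 + 0.5884)/(1 + 0.99395×0.5884) = 1.58235/1.58484018 = 0.99843.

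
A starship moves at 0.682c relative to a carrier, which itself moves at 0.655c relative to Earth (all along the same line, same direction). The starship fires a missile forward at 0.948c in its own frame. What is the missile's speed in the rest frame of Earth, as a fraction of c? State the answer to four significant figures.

0.9979c

Compose velocities in two stages. Stage 1 (into S'): u₁ = (0.948+0.682)/(1+0.948×0.682) = 0.98996.
Stage 2 (into S): u = (0.98996+0.655)/(1+0.98996×0.655) = 0.9979, so the speed is 0.9979c.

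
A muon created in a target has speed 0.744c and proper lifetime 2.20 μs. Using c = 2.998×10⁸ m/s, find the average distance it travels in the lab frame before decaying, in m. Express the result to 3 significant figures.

Lorentz factor: γ = (1 − 0.553536)^(−1/2) = 1.4966.
Lab-frame lifetime: Δt = γτ = 1.4966 × 2.20 μs = 3.2925 μs.
Distance: d = vΔt = 0.744 × 2.998×10⁸ m/s × 3.2925×10^-6 s = 734 m.

734 m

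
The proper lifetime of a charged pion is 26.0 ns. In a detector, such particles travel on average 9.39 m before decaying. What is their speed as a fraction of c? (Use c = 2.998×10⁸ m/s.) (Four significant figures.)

0.7694c

Lab distance = (lab lifetime)·v = γτ·βc, so βγ = d/(cτ) = 9.390/(2.998×10⁸ × 2.600×10^-8) = 1.2046.
With βγ = 1.2046: γ² = 1 + (βγ)² = 2.45106, and β = (βγ)/γ = 1.2046/1.56559 = 0.7694.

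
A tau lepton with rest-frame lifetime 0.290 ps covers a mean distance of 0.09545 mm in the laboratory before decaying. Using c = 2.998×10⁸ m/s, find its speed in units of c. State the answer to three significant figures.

Let x = d/(cτ) = 9.545×10^-5 m / (2.998×10⁸ m/s × 2.900×10^-13 s) = 1.0979. Since d = βγcτ, x = βγ = β/√(1−β²).
Solving: β² = x²/(1+x²) = 1.20538/2.20538 = 0.546563, so β = 0.739.

0.739c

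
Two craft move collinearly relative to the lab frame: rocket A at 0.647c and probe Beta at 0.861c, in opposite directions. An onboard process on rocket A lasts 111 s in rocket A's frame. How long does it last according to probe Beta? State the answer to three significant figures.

446 s

Speed of rocket A in probe Beta's frame: u = (v_A + v_B)/(1 + v_A v_B/c²) = (0.647 + 0.861)/(1 + 0.647×0.861) = 1.508/1.557067 = 0.96849; |u| = 0.96849c.
γ for this relative speed: γ = 1/√(1 − 0.937973) = 4.0152.
The clock on rocket A records proper time, so probe Beta measures Δt = γΔτ = 4.0152 × 111 = 446 s.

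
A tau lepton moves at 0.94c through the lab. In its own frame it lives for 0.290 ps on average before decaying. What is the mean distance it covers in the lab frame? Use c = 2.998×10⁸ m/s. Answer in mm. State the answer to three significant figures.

γ = 1/√(1 − β²) = 1/√(1 − 0.8836) = 1/√0.1164 = 1/0.341174 = 2.9311.
Lab-frame lifetime: Δt = γτ = 2.9311 × 0.290 ps = 0.85002 ps.
Distance: d = vΔt = 0.94 × 2.998×10⁸ m/s × 8.5002×10^-13 s = 2.40×10^-4 m = 0.240 mm.

0.240 mm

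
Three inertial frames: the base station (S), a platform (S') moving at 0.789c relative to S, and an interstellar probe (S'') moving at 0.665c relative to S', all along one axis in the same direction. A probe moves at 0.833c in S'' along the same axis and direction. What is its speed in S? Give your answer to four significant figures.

0.9957c

Apply u = (u'+v)/(1+u'v) twice. Probe in the platform frame: (0.833+0.665)/(1+0.833·0.665) = 1.498/1.553945 = 0.964c.
That velocity, transformed to the rest frame of the base station: (0.964+0.789)/(1+0.964·0.789) = 1.753/1.760596 = 0.99569c.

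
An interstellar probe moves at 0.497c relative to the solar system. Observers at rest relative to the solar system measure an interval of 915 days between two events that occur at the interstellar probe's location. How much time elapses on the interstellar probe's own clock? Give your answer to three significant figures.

794 days

γ = 1/√(1 − β²) = 1/√(1 − 0.247009) = 1/√0.752991 = 1/0.867751 = 1.1524.
The interstellar probe's clock runs slow as seen from the solar system, so Δτ = Δt/γ = 915/1.1524 = 794 days.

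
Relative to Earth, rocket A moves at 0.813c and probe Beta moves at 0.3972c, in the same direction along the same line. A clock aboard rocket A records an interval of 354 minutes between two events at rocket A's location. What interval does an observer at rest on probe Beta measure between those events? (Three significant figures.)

Speed of rocket A in probe Beta's frame: u = (v_A − v_B)/(1 − v_A v_B/c²) = (0.813 − 0.3972)/(1 − 0.813×0.3972) = 0.4158/0.6770764 = 0.61411; |u| = 0.61411c.
γ for this relative speed: γ = 1/√(1 − 0.377131) = 1.2671.
Rocket A's interval is proper; time dilation gives Δt_B = γΔτ = 1.2671 × 354 minutes = 449 minutes.

449 minutes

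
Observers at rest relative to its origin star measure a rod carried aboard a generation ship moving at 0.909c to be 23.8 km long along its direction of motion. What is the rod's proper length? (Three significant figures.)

57.1 km

With β = 0.909, γ = 1/√(1 − 0.909²) = 1/√0.173719 = 2.3993.
Proper length: L₀ = γ·L = 2.3993 × 23.8 = 57.1 km.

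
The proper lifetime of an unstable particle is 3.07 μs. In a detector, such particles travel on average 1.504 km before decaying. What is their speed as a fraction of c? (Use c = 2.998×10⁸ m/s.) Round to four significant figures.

Lab distance = (lab lifetime)·v = γτ·βc, so βγ = d/(cτ) = 1504/(2.998×10⁸ × 3.070×10^-6) = 1.6341.
With βγ = 1.6341: γ² = 1 + (βγ)² = 3.67028, and β = (βγ)/γ = 1.6341/1.9158 = 0.8530.

0.8530c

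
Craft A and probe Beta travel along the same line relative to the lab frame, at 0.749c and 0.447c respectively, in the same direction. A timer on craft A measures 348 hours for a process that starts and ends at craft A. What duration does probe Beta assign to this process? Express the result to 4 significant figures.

390.6 hours

The velocity of craft A relative to probe Beta is (0.749 − 0.447)c / (1 − 0.749×0.447) = 0.454c; relative speed 0.454c.
γ for this relative speed: γ = 1/√(1 − 0.206116) = 1.1223.
Craft A's interval is proper; time dilation gives Δt_B = γΔτ = 1.1223 × 348 hours = 390.6 hours.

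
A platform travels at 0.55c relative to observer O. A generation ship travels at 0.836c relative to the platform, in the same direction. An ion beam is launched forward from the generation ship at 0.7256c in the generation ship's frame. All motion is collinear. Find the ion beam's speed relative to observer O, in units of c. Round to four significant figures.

Apply u = (u'+v)/(1+u'v) twice. Ion beam in the platform frame: (0.7256+0.836)/(1+0.7256·0.836) = 1.5616/1.6066016 = 0.97199c.
That velocity, transformed to the rest frame of observer O: (0.97199+0.55)/(1+0.97199·0.55) = 1.52199/1.5345945 = 0.99179c.

0.9918c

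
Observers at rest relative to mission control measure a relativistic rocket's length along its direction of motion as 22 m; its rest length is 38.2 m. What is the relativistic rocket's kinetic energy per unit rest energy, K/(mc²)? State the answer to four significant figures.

0.7364

γ = L₀/L = 38.2/22 = 1.73636.
K/(mc²) = γ − 1 = 1.73636 − 1 = 0.7364.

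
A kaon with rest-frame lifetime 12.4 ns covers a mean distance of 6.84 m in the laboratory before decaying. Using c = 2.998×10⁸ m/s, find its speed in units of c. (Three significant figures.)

0.879c

Lab distance = (lab lifetime)·v = γτ·βc, so βγ = d/(cτ) = 6.840/(2.998×10⁸ × 1.240×10^-8) = 1.8399.
With βγ = 1.8399: γ² = 1 + (βγ)² = 4.38523, and β = (βγ)/γ = 1.8399/2.09409 = 0.879.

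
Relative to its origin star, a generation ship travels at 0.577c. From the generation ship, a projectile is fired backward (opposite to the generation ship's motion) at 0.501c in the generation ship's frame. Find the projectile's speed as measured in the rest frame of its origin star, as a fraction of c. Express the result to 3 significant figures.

Relativistic velocity addition: u = (u' + v)/(1 + u'v/c²), with u' = −0.501c and v = 0.577c.
Numerator: −0.501 + 0.577 = 0.076. Denominator: 1 + (−0.501)(0.577) = 0.710923.
u = 0.076/0.710923 = 0.1069, so the speed is 0.107c.

0.107c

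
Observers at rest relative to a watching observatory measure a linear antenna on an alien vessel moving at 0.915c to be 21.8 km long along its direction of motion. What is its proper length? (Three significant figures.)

γ = 1/√(1 − β²) = 1/√(1 − 0.837225) = 1/√0.162775 = 1/0.403454 = 2.4786.
Proper length: L₀ = γ·L = 2.4786 × 21.8 = 54.0 km.

54.0 km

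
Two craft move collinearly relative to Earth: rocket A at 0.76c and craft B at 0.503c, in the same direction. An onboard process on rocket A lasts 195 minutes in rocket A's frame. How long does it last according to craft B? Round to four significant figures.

Speed of rocket A in craft B's frame: u = (v_A − v_B)/(1 − v_A v_B/c²) = (0.76 − 0.503)/(1 − 0.76×0.503) = 0.257/0.61772 = 0.41605; |u| = 0.41605c.
γ for this relative speed: γ = 1/√(1 − 0.173098) = 1.0997.
The clock on rocket A records proper time, so craft B measures Δt = γΔτ = 1.0997 × 195 = 214.4 minutes.

214.4 minutes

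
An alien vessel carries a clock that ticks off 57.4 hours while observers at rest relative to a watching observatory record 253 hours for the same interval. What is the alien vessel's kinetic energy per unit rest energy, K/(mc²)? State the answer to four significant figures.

3.408

From Δt = γΔτ: γ = 253/57.4 = 4.40767.
Since K = (γ−1)mc², K/(mc²) = 4.40767 − 1 = 3.408.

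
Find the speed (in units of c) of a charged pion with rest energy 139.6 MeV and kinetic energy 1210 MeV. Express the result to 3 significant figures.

K = (γ−1)mc², so γ = 1 + 1210/139.6 = 9.6676.
Then v/c = √(1 − γ⁻²) = √(1 − 0.0106995) = √0.9893005 = 0.995.

0.995c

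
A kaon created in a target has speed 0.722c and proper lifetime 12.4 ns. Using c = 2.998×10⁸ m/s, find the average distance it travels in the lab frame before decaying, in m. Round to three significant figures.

3.88 m

β² = 0.521284, so γ = 1/√0.478716 = 1.4453.
Lab-frame lifetime: Δt = γτ = 1.4453 × 12.4 ns = 17.922 ns.
Distance: d = vΔt = 0.722 × 2.998×10⁸ m/s × 1.7922×10^-8 s = 3.88 m.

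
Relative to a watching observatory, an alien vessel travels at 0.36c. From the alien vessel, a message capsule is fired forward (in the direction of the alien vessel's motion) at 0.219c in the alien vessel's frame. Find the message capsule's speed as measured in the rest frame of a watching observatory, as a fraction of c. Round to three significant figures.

0.537c

Relativistic velocity addition: u = (u' + v)/(1 + u'v/c²), with u' = 0.219c and v = 0.36c.
Numerator: 0.219 + 0.36 = 0.579. Denominator: 1 + (0.219)(0.36) = 1.07884.
u = 0.579/1.07884 = 0.53669, so the speed is 0.537c.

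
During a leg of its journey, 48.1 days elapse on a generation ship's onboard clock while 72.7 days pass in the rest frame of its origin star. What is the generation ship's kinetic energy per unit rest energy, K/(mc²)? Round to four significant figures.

0.5114

The time-dilation ratio gives γ = 72.7/48.1 = 1.51143.
Since K = (γ−1)mc², K/(mc²) = 1.51143 − 1 = 0.5114.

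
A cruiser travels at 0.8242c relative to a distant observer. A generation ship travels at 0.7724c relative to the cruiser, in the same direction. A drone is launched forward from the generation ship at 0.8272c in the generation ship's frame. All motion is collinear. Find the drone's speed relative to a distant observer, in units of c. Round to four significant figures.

0.9977c

Compose velocities in two stages. Stage 1 (into S'): u₁ = (0.8272+0.7724)/(1+0.8272×0.7724) = 0.976.
Stage 2 (into S): u = (0.976+0.8242)/(1+0.976×0.8242) = 0.99766, so the speed is 0.9977c.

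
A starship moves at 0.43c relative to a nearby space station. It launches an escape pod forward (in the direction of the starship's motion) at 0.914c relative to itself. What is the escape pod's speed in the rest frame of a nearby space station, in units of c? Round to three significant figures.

0.965c

Relativistic velocity addition: u = (u' + v)/(1 + u'v/c²), with u' = 0.914c and v = 0.43c.
Numerator: 0.914 + 0.43 = 1.344. Denominator: 1 + (0.914)(0.43) = 1.39302.
u = 1.344/1.39302 = 0.96481, so the speed is 0.965c.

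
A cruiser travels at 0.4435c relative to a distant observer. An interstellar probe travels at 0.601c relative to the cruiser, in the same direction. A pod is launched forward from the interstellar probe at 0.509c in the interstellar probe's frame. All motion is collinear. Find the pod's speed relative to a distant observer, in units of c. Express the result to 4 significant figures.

0.9394c

Compose velocities in two stages. Stage 1 (into S'): u₁ = (0.509+0.601)/(1+0.509×0.601) = 0.84998.
Stage 2 (into S): u = (0.84998+0.4435)/(1+0.84998×0.4435) = 0.93937, so the speed is 0.9394c.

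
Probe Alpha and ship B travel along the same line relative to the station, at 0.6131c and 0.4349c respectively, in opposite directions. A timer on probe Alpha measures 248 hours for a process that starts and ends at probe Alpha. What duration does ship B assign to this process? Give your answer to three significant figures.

Transform probe Alpha's velocity into ship B's frame: (0.6131 + 0.4349)/(1 + 0.6131·0.4349) = 1.048/1.26663719, so the relative speed is 0.82739c.
γ for this relative speed: γ = 1/√(1 − 0.684574) = 1.7805.
Probe Alpha's interval is proper; time dilation gives Δt_B = γΔτ = 1.7805 × 248 hours = 442 hours.

442 hours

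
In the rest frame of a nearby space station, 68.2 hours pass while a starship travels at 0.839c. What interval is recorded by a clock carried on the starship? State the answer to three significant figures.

γ = 1/√(1 − β²) = 1/√(1 − 0.703921) = 1/√0.296079 = 1/0.544131 = 1.8378.
The moving clock records proper time: Δτ = Δt/γ = 68.2/1.8378 = 37.1 hours.

37.1 hours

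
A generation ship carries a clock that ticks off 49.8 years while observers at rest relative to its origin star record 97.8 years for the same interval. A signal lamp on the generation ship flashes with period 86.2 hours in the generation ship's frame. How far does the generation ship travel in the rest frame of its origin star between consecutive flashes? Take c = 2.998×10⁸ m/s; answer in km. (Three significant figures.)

1.57×10^11 km

From Δt = γΔτ: γ = 97.8/49.8 = 1.96386.
β = √(1 − 1/γ²) = 0.86065. Lab-frame period = γτ = 1.96386×86.2 hours = 169.28 hours. Distance = βc × γτ = 0.86065 × 2.998×10⁸ m/s × 609408 s = 1.5724×10^14 m = 1.57×10^11 km.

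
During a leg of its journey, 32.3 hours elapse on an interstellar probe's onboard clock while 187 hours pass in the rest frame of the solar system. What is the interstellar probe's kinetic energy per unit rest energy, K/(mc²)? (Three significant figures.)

γ = Δt/Δτ = 187/32.3 = 5.78947.
K/(mc²) = γ − 1 = 5.78947 − 1 = 4.79.

4.79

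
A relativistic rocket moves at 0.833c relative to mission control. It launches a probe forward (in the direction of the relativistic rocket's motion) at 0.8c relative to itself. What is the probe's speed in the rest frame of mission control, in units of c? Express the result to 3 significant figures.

In units of c, u = (u' + v)/(1 + u'v) with u' = 0.8 and v = 0.833.
Numerator: 0.8 + 0.833 = 1.633. Denominator: 1 + (0.8)(0.833) = 1.6664.
u = 1.633/1.6664 = 0.97996, so the speed is 0.980c.

0.980c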